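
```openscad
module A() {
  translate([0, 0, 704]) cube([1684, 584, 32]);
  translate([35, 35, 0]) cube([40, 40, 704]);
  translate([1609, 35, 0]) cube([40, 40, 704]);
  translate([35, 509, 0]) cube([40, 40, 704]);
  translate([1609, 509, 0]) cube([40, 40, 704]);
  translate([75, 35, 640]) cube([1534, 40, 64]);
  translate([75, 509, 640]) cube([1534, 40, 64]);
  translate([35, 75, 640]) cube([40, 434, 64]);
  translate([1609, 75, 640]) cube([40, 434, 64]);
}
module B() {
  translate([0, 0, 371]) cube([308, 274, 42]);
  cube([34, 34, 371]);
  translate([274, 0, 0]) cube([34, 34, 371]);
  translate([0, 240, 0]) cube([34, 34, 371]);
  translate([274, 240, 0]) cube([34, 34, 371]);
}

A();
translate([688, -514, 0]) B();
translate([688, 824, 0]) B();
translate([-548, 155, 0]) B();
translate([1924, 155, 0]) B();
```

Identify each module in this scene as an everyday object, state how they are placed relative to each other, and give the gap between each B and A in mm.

A is a table. B is a stool. Four stools sit around the table at the −y, +y, −x, +x sides. The gap between each stool and the table is 240 mm.

Each stool's nearest face is 240 mm from the table's bounding box.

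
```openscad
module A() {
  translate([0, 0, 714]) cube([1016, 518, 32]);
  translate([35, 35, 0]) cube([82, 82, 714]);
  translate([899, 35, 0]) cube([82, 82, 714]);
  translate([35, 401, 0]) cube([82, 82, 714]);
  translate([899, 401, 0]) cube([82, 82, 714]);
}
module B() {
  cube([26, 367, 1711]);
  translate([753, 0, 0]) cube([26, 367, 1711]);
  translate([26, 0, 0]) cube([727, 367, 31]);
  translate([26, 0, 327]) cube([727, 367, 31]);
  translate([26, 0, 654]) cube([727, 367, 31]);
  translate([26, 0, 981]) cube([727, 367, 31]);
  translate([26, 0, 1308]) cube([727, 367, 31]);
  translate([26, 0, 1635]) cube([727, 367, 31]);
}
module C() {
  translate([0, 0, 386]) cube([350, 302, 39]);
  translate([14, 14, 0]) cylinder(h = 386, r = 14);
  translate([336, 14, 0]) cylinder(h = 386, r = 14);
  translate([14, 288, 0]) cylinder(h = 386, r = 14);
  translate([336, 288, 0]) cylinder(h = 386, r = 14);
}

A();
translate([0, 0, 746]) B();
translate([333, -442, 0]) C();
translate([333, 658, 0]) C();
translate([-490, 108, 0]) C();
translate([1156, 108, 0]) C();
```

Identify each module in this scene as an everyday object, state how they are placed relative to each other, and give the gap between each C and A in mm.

Each stool's nearest face is 140 mm from the table's bounding box.

A is a table. B is a bookshelf. C is a stool. The bookshelf is on top of the table. Four stools sit around the table at the −y, +y, −x, +x sides. The gap between each stool and the table is 140 mm.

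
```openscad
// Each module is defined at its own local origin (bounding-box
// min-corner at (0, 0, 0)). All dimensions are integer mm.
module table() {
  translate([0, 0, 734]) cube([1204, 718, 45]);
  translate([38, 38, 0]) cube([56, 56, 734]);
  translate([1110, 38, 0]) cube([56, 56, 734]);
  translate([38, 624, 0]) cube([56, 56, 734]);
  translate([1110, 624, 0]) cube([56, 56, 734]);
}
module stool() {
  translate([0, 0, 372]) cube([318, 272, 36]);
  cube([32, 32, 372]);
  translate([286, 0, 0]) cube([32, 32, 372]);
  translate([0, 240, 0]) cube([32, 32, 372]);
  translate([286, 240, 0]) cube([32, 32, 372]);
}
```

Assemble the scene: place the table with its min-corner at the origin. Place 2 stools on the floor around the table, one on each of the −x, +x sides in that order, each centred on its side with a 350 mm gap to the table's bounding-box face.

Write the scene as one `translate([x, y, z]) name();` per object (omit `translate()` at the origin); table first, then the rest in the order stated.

table();
translate([-668, 223, 0]) stool();
translate([1554, 223, 0]) stool();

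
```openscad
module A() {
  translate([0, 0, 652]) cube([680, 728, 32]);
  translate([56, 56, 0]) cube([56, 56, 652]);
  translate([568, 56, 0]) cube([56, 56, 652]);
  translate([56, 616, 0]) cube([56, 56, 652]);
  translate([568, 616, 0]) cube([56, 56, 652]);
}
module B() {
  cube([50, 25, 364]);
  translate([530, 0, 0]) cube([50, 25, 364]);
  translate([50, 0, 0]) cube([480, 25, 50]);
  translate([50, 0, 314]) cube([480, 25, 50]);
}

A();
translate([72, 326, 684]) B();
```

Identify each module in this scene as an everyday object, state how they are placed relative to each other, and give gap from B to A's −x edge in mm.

The picture frame's min-x is at 72; the table's min-x is 0; gap = 72 mm.

A is a table. B is a picture frame. The picture frame is on top of the table. The gap from the picture frame to the table's −x edge is 72 mm.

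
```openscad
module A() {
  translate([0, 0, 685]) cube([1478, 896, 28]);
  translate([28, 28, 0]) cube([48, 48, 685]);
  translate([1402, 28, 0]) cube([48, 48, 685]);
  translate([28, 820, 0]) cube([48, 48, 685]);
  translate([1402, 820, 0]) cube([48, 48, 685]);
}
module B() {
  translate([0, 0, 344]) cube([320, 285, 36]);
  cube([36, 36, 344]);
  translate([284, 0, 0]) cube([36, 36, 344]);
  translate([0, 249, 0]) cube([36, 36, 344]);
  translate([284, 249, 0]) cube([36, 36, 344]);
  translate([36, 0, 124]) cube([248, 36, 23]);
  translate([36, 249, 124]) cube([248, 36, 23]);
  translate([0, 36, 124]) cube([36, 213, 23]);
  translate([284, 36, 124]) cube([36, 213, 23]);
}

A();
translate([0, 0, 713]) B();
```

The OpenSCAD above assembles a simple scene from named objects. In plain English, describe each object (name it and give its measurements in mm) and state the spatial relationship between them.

A is a table: top 1478 mm (x) × 896 mm (y), 28 mm thick, upper face at z = 713 mm, on four 48×48 mm square legs, each inset 28 mm from the nearest pair of top edges, running from z = 0 to the bottom of the top.

B is a four-legged stool. The seat is a 320×285×36 mm slab whose top surface is at z = 380 mm; four square legs, each 36×36 mm in cross-section, run from the floor (z = 0) to the underside of the seat, each flush with a corner of the seat. Four stretchers, 36 mm wide and 23 mm tall, connect adjacent legs with their undersides at z = 124 mm, each running between the inner faces of the legs it joins and aligned with the legs' outer faces on the other axis.

The stool is on top of the table.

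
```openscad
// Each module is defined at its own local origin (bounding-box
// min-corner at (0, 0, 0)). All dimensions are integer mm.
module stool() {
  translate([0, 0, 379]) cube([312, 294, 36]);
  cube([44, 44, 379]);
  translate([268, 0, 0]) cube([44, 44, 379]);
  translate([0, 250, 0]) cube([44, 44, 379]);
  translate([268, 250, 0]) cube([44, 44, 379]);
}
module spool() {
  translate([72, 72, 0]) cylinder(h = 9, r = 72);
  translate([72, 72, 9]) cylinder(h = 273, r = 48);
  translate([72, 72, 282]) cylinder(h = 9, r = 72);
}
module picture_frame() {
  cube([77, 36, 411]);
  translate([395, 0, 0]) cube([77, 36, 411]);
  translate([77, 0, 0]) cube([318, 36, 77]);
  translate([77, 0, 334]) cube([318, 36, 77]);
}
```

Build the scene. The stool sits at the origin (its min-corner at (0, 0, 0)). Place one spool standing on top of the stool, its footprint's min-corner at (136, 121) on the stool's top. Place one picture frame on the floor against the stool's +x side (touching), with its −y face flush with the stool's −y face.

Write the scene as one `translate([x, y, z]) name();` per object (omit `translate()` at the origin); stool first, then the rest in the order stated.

stool();
translate([136, 121, 415]) spool();
translate([312, 0, 0]) picture_frame();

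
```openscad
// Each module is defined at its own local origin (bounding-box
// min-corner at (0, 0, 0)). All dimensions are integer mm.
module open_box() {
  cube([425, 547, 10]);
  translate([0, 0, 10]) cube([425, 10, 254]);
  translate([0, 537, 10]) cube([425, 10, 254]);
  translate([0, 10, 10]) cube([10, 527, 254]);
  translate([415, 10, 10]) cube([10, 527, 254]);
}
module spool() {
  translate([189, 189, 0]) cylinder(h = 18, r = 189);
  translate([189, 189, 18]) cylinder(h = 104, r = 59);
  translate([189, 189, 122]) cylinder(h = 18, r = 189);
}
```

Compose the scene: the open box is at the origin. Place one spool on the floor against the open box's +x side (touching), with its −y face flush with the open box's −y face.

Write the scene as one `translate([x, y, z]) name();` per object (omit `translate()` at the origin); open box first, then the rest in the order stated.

open_box();
translate([425, 0, 0]) spool();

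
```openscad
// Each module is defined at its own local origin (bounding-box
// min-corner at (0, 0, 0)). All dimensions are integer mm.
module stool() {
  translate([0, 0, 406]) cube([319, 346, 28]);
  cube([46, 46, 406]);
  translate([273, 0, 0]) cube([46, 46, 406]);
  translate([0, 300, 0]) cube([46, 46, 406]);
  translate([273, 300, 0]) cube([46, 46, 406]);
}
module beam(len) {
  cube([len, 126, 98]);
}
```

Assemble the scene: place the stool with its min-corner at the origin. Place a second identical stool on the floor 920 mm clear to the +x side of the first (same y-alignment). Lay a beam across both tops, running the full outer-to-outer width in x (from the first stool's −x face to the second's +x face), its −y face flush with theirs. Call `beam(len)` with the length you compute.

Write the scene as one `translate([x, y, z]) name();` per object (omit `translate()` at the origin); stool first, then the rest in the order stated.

stool();
translate([1239, 0, 0]) stool();
translate([0, 0, 434]) beam(1558);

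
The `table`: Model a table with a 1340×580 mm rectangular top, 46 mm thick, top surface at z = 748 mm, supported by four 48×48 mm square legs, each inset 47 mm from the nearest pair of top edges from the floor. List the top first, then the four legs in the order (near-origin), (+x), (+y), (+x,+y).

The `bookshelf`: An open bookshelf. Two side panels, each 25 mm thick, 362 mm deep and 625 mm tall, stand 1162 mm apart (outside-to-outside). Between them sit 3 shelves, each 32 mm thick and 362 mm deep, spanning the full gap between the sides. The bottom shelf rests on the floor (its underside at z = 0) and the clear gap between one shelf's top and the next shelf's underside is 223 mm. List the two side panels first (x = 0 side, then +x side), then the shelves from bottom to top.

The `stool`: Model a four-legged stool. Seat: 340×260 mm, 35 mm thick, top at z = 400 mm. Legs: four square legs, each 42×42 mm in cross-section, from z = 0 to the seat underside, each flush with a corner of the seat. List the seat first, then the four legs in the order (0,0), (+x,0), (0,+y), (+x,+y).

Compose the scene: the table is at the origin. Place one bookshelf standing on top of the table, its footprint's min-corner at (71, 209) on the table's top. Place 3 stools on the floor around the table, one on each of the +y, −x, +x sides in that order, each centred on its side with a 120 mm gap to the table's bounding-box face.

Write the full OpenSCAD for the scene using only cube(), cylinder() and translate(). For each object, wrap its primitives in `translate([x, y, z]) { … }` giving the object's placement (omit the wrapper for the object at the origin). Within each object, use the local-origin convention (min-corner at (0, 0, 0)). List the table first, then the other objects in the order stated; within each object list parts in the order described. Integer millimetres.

translate([0, 0, 702]) cube([1340, 580, 46]);
translate([47, 47, 0]) cube([48, 48, 702]);
translate([1245, 47, 0]) cube([48, 48, 702]);
translate([47, 485, 0]) cube([48, 48, 702]);
translate([1245, 485, 0]) cube([48, 48, 702]);
translate([71, 209, 748]) {
  cube([25, 362, 625]);
  translate([1137, 0, 0]) cube([25, 362, 625]);
  translate([25, 0, 0]) cube([1112, 362, 32]);
  translate([25, 0, 255]) cube([1112, 362, 32]);
  translate([25, 0, 510]) cube([1112, 362, 32]);
}
translate([500, 700, 0]) {
  translate([0, 0, 365]) cube([340, 260, 35]);
  cube([42, 42, 365]);
  translate([298, 0, 0]) cube([42, 42, 365]);
  translate([0, 218, 0]) cube([42, 42, 365]);
  translate([298, 218, 0]) cube([42, 42, 365]);
}
translate([-460, 160, 0]) {
  translate([0, 0, 365]) cube([340, 260, 35]);
  cube([42, 42, 365]);
  translate([298, 0, 0]) cube([42, 42, 365]);
  translate([0, 218, 0]) cube([42, 42, 365]);
  translate([298, 218, 0]) cube([42, 42, 365]);
}
translate([1460, 160, 0]) {
  translate([0, 0, 365]) cube([340, 260, 35]);
  cube([42, 42, 365]);
  translate([298, 0, 0]) cube([42, 42, 365]);
  translate([0, 218, 0]) cube([42, 42, 365]);
  translate([298, 218, 0]) cube([42, 42, 365]);
}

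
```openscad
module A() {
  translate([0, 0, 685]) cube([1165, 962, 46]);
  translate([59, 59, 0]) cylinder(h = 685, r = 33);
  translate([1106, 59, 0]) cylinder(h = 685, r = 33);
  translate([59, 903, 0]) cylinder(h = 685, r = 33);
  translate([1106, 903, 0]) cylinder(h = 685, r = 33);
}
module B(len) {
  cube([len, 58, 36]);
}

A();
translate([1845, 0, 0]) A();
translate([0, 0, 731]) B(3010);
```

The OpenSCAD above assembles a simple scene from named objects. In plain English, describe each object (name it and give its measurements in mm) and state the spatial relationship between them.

A is a rectangular dining table. The top is 1165×962×46 mm with its upper surface at z = 731 mm. It stands on four round legs of 66 mm diameter, each leg's bounding box inset 26 mm from the nearest pair of top edges, running from the floor to the underside of the top.

B is a rectangular beam 3010 mm long (x), 58 mm deep (y), 36 mm thick (z).

The beam spans the tops of two tables placed 680 mm apart, resting at z = 731 mm.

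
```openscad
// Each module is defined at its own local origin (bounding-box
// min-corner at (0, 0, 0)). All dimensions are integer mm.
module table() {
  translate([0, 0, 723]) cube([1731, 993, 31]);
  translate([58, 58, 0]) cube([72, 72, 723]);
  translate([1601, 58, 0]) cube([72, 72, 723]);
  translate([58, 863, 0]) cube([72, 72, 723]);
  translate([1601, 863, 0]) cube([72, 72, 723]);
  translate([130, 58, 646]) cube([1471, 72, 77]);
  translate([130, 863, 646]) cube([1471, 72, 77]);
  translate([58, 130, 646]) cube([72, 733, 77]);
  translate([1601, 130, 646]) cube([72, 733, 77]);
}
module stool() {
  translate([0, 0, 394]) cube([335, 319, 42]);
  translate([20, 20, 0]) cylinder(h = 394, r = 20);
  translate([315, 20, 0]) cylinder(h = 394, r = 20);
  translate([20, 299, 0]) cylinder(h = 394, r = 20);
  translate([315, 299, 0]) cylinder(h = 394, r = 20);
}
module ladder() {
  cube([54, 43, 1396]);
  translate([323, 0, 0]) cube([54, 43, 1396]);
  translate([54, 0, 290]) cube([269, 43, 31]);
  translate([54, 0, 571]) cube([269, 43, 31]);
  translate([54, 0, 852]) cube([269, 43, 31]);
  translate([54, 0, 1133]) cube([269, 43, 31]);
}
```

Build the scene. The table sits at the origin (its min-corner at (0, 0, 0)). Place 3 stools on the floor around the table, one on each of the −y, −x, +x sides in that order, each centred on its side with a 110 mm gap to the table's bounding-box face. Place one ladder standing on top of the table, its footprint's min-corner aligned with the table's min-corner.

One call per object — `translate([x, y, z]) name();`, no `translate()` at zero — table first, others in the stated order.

table();
translate([698, -429, 0]) stool();
translate([-445, 337, 0]) stool();
translate([1841, 337, 0]) stool();
translate([0, 0, 754]) ladder();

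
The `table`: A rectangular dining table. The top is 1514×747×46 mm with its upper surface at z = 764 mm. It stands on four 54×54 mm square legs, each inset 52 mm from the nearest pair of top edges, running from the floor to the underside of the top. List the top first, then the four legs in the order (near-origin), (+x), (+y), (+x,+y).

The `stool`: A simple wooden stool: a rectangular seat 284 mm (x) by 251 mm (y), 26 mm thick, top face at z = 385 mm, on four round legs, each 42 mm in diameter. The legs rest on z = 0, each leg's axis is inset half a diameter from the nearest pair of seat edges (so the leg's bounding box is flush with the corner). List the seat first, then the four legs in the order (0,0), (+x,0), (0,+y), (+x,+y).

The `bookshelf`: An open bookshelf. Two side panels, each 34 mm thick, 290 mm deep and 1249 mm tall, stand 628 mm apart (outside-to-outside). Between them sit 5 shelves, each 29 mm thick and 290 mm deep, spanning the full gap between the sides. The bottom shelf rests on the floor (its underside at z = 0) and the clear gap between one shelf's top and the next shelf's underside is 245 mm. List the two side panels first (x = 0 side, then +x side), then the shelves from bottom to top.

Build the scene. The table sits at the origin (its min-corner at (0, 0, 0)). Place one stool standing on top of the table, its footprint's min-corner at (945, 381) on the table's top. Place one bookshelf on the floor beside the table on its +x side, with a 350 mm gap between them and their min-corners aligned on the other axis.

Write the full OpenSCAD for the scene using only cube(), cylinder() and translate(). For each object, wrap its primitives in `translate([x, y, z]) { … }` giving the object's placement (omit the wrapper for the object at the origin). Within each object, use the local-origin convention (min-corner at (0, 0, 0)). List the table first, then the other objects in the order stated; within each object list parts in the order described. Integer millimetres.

translate([0, 0, 718]) cube([1514, 747, 46]);
translate([52, 52, 0]) cube([54, 54, 718]);
translate([1408, 52, 0]) cube([54, 54, 718]);
translate([52, 641, 0]) cube([54, 54, 718]);
translate([1408, 641, 0]) cube([54, 54, 718]);
translate([945, 381, 764]) {
  translate([0, 0, 359]) cube([284, 251, 26]);
  translate([21, 21, 0]) cylinder(h = 359, r = 21);
  translate([263, 21, 0]) cylinder(h = 359, r = 21);
  translate([21, 230, 0]) cylinder(h = 359, r = 21);
  translate([263, 230, 0]) cylinder(h = 359, r = 21);
}
translate([1864, 0, 0]) {
  cube([34, 290, 1249]);
  translate([594, 0, 0]) cube([34, 290, 1249]);
  translate([34, 0, 0]) cube([560, 290, 29]);
  translate([34, 0, 274]) cube([560, 290, 29]);
  translate([34, 0, 548]) cube([560, 290, 29]);
  translate([34, 0, 822]) cube([560, 290, 29]);
  translate([34, 0, 1096]) cube([560, 290, 29]);
}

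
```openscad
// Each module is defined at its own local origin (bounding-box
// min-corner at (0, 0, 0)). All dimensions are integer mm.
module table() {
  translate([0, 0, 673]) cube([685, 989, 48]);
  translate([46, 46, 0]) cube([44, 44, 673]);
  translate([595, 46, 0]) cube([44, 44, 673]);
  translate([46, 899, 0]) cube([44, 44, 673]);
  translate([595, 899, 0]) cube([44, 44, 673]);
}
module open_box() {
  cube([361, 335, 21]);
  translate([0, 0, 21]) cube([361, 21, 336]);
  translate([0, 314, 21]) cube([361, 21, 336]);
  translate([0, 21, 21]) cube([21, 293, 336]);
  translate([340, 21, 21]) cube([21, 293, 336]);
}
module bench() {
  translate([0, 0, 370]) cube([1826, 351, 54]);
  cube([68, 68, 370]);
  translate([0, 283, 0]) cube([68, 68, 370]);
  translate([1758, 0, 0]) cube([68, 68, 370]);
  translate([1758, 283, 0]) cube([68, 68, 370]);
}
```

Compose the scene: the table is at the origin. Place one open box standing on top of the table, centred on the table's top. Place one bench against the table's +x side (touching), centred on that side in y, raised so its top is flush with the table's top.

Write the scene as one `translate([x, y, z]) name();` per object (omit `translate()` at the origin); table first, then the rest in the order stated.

table();
translate([162, 327, 721]) open_box();
translate([685, 319, 297]) bench();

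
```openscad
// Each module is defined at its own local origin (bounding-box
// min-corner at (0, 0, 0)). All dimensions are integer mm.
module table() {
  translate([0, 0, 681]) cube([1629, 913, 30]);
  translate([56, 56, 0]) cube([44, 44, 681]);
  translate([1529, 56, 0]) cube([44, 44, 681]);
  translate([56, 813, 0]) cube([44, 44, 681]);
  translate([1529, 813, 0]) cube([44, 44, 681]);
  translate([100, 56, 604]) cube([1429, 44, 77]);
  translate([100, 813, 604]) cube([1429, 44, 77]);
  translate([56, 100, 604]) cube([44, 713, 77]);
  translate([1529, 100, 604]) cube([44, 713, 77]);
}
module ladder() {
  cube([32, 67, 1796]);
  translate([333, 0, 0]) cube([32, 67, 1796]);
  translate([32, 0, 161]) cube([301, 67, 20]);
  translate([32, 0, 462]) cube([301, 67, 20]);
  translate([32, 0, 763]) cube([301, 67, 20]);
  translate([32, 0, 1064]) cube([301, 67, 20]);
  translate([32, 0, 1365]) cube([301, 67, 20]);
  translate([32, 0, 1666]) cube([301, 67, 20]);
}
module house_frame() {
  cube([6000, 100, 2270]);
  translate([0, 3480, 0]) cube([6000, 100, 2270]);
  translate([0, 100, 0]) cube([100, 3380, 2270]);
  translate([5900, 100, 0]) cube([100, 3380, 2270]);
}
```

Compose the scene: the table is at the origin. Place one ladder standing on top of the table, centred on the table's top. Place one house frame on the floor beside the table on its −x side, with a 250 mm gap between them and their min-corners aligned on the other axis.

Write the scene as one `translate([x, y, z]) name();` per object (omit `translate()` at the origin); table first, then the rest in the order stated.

table();
translate([632, 423, 711]) ladder();
translate([-6250, 0, 0]) house_frame();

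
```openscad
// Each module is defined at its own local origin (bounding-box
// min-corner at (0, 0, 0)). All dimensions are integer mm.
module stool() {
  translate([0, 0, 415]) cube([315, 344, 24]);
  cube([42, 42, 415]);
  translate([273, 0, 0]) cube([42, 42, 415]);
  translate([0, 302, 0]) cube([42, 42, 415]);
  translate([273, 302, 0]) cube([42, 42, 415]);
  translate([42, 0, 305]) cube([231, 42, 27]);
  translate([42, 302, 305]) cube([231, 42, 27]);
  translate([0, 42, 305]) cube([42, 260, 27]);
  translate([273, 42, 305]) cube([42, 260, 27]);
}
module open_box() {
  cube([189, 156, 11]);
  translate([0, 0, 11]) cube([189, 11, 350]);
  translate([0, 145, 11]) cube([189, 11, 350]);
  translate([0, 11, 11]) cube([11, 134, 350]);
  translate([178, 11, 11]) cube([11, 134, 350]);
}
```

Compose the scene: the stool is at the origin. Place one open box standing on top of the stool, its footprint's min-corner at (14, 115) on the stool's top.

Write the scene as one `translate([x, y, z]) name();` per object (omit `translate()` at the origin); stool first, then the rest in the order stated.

stool();
translate([14, 115, 439]) open_box();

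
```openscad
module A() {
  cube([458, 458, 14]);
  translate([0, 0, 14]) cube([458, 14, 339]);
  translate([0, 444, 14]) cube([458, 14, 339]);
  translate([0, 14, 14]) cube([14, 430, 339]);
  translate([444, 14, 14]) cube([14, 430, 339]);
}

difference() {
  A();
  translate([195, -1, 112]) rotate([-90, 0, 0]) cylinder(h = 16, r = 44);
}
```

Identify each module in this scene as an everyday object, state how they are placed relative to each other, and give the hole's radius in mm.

A is an open box. The open box has a circular hole through its front wall. The hole's radius is 44 mm.

The subtracted cylinder has r = 44 mm.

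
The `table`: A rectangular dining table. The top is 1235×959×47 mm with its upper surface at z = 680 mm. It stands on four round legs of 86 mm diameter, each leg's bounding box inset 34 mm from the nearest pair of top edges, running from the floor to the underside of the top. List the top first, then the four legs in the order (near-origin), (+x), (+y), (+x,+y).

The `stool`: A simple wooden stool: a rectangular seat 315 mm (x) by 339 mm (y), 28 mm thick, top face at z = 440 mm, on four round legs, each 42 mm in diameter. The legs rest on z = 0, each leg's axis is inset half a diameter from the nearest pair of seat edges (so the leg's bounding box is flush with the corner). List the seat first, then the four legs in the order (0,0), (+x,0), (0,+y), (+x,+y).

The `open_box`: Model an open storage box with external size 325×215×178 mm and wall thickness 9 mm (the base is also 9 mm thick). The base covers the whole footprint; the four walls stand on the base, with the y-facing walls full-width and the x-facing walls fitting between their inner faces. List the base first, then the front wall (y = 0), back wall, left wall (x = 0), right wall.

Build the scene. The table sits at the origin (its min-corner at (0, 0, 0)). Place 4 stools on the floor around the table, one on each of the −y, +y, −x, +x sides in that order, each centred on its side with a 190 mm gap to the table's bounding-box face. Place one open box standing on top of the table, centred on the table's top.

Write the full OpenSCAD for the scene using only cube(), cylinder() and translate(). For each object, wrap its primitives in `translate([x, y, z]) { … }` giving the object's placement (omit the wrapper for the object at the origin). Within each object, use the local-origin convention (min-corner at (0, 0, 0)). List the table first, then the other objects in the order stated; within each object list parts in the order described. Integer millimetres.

translate([0, 0, 633]) cube([1235, 959, 47]);
translate([77, 77, 0]) cylinder(h = 633, r = 43);
translate([1158, 77, 0]) cylinder(h = 633, r = 43);
translate([77, 882, 0]) cylinder(h = 633, r = 43);
translate([1158, 882, 0]) cylinder(h = 633, r = 43);
translate([460, -529, 0]) {
  translate([0, 0, 412]) cube([315, 339, 28]);
  translate([21, 21, 0]) cylinder(h = 412, r = 21);
  translate([294, 21, 0]) cylinder(h = 412, r = 21);
  translate([21, 318, 0]) cylinder(h = 412, r = 21);
  translate([294, 318, 0]) cylinder(h = 412, r = 21);
}
translate([460, 1149, 0]) {
  translate([0, 0, 412]) cube([315, 339, 28]);
  translate([21, 21, 0]) cylinder(h = 412, r = 21);
  translate([294, 21, 0]) cylinder(h = 412, r = 21);
  translate([21, 318, 0]) cylinder(h = 412, r = 21);
  translate([294, 318, 0]) cylinder(h = 412, r = 21);
}
translate([-505, 310, 0]) {
  translate([0, 0, 412]) cube([315, 339, 28]);
  translate([21, 21, 0]) cylinder(h = 412, r = 21);
  translate([294, 21, 0]) cylinder(h = 412, r = 21);
  translate([21, 318, 0]) cylinder(h = 412, r = 21);
  translate([294, 318, 0]) cylinder(h = 412, r = 21);
}
translate([1425, 310, 0]) {
  translate([0, 0, 412]) cube([315, 339, 28]);
  translate([21, 21, 0]) cylinder(h = 412, r = 21);
  translate([294, 21, 0]) cylinder(h = 412, r = 21);
  translate([21, 318, 0]) cylinder(h = 412, r = 21);
  translate([294, 318, 0]) cylinder(h = 412, r = 21);
}
translate([455, 372, 680]) {
  cube([325, 215, 9]);
  translate([0, 0, 9]) cube([325, 9, 169]);
  translate([0, 206, 9]) cube([325, 9, 169]);
  translate([0, 9, 9]) cube([9, 197, 169]);
  translate([316, 9, 9]) cube([9, 197, 169]);
}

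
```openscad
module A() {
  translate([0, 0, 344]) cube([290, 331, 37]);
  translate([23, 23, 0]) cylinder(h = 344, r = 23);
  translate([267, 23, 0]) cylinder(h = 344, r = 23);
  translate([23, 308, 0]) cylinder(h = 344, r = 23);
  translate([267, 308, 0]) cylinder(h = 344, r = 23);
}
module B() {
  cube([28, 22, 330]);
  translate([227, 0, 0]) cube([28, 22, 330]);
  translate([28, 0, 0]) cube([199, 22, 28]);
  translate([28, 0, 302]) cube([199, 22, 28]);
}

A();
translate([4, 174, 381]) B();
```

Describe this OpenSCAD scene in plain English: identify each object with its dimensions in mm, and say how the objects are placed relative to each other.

A is a four-legged stool. The seat is 290×331 mm, 37 mm thick, top at z = 381 mm. It stands on four round legs, each 46 mm in diameter, from z = 0 to the seat underside, each leg's axis is inset half a diameter from the nearest pair of seat edges (so the leg's bounding box is flush with the corner).

B is a rectangular picture frame lying in the x–z plane (depth along y). The opening is 199 mm wide (x) by 274 mm tall (z), surrounded by a border 28 mm wide on all four sides. The frame is 22 mm deep and is made of two full-height vertical stiles with two horizontal rails fitted between them.

The picture frame is on top of the stool.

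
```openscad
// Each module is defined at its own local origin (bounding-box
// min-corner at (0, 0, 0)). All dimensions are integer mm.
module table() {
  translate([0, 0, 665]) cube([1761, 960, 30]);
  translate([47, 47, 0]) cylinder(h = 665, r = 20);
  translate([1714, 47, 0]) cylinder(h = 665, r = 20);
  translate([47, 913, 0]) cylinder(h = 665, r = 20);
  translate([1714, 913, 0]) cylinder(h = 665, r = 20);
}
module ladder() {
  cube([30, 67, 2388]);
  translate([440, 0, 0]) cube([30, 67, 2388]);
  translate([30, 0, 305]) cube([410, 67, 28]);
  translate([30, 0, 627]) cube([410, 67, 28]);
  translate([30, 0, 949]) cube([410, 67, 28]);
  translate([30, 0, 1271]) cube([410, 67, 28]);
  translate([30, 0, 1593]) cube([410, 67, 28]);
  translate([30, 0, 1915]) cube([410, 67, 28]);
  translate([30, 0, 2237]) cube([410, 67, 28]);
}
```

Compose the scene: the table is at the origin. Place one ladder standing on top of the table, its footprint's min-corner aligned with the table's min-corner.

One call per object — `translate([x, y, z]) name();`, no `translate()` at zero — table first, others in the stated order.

table();
translate([0, 0, 695]) ladder();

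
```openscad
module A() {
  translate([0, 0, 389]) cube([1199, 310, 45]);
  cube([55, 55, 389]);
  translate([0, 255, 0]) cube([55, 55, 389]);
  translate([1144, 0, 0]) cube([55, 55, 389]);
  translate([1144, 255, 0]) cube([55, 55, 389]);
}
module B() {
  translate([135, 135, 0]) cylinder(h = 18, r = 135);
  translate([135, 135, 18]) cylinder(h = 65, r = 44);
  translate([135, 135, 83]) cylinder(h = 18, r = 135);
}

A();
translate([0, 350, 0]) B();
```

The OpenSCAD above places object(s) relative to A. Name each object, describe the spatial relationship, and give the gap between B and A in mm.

The spool's nearest face is 40 mm from the bench's +y face.

A is a bench. B is a spool. The spool is on the floor beside the bench on its +y side. The gap between the spool and the bench is 40 mm.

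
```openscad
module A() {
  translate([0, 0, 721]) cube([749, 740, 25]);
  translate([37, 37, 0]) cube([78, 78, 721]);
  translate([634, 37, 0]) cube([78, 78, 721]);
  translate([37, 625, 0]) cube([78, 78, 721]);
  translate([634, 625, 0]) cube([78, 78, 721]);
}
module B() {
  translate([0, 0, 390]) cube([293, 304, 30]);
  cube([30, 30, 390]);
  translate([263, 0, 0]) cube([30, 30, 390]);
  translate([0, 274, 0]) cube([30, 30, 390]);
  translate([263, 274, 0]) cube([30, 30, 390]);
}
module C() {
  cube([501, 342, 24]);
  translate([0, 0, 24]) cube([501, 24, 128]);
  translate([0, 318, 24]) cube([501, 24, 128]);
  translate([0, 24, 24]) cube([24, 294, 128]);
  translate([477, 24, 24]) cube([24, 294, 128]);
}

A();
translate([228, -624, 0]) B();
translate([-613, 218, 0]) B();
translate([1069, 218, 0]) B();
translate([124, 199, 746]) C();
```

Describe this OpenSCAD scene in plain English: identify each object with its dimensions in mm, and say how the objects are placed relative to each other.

A is a table with a 749×740 mm rectangular top, 25 mm thick, top surface at z = 746 mm, supported by four 78×78 mm square legs, each inset 37 mm from the nearest pair of top edges, running from the floor.

B is a four-legged stool. The seat is 293×304 mm, 30 mm thick, top at z = 420 mm. It stands on four square legs, each 30×30 mm in cross-section, from z = 0 to the seat underside, each flush with a corner of the seat.

C is an open storage box with external size 501×342×152 mm and wall thickness 24 mm (the base is also 24 mm thick). The base covers the whole footprint; the four walls stand on the base, with the y-facing walls full-width and the x-facing walls fitting between their inner faces.

Three stools sit around the table at the −y, −x, +x sides. The open box is on top of the table, centred.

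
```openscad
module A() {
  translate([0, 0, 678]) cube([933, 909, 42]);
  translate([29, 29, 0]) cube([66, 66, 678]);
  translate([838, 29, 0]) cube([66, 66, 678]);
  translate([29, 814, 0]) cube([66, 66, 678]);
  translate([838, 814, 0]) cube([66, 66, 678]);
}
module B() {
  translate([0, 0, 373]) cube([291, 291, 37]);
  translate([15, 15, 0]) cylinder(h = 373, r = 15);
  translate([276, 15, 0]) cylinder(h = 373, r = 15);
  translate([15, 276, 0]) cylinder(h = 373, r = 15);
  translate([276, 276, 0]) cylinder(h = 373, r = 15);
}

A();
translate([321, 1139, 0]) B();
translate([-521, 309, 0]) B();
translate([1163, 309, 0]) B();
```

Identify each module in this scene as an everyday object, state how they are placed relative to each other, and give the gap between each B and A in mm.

A is a table. B is a stool. Three stools sit around the table at the +y, −x, +x sides. The gap between each stool and the table is 230 mm.

Each stool's nearest face is 230 mm from the table's bounding box.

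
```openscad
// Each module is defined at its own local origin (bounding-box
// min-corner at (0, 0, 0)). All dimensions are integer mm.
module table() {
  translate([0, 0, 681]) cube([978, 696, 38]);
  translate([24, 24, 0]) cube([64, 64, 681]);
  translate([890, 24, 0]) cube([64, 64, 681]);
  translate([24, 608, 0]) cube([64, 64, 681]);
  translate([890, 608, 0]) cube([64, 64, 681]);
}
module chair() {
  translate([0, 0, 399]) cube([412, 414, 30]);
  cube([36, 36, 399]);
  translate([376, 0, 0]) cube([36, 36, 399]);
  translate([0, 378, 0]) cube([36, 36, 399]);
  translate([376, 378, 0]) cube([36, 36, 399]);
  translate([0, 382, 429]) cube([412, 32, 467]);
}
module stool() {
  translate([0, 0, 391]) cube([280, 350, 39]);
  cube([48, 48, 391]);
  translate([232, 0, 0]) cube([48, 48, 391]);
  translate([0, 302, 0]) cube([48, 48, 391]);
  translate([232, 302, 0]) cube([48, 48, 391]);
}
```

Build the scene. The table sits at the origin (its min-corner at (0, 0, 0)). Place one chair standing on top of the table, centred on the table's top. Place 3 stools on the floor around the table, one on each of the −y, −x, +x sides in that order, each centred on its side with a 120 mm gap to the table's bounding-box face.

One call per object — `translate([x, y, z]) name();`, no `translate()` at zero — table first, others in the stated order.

table();
translate([283, 141, 719]) chair();
translate([349, -470, 0]) stool();
translate([-400, 173, 0]) stool();
translate([1098, 173, 0]) stool();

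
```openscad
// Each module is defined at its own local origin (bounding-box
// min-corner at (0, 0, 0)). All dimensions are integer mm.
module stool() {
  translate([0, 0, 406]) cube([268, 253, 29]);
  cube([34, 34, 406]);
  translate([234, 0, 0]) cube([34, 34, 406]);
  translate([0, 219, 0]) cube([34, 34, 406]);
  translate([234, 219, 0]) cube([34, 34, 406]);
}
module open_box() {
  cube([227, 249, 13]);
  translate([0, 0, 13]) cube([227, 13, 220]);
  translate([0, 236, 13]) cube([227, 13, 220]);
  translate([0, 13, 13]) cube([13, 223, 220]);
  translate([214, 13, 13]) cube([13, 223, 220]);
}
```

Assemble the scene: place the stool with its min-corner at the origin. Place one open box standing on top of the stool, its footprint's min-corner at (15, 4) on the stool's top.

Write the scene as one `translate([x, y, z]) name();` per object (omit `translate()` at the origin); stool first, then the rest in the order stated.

stool();
translate([15, 4, 435]) open_box();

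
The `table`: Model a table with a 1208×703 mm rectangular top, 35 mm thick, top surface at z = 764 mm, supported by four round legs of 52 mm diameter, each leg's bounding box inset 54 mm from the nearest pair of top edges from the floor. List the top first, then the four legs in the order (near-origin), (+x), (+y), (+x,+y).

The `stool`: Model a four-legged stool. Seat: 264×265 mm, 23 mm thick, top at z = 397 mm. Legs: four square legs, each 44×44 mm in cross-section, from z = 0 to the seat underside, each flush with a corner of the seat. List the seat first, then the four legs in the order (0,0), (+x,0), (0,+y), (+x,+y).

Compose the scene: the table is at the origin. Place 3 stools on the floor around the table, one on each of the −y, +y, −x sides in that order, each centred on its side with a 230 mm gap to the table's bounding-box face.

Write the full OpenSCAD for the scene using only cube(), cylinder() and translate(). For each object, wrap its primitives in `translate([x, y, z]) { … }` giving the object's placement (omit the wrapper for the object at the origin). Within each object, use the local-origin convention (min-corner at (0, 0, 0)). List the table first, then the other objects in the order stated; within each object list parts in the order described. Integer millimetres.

translate([0, 0, 729]) cube([1208, 703, 35]);
translate([80, 80, 0]) cylinder(h = 729, r = 26);
translate([1128, 80, 0]) cylinder(h = 729, r = 26);
translate([80, 623, 0]) cylinder(h = 729, r = 26);
translate([1128, 623, 0]) cylinder(h = 729, r = 26);
translate([472, -495, 0]) {
  translate([0, 0, 374]) cube([264, 265, 23]);
  cube([44, 44, 374]);
  translate([220, 0, 0]) cube([44, 44, 374]);
  translate([0, 221, 0]) cube([44, 44, 374]);
  translate([220, 221, 0]) cube([44, 44, 374]);
}
translate([472, 933, 0]) {
  translate([0, 0, 374]) cube([264, 265, 23]);
  cube([44, 44, 374]);
  translate([220, 0, 0]) cube([44, 44, 374]);
  translate([0, 221, 0]) cube([44, 44, 374]);
  translate([220, 221, 0]) cube([44, 44, 374]);
}
translate([-494, 219, 0]) {
  translate([0, 0, 374]) cube([264, 265, 23]);
  cube([44, 44, 374]);
  translate([220, 0, 0]) cube([44, 44, 374]);
  translate([0, 221, 0]) cube([44, 44, 374]);
  translate([220, 221, 0]) cube([44, 44, 374]);
}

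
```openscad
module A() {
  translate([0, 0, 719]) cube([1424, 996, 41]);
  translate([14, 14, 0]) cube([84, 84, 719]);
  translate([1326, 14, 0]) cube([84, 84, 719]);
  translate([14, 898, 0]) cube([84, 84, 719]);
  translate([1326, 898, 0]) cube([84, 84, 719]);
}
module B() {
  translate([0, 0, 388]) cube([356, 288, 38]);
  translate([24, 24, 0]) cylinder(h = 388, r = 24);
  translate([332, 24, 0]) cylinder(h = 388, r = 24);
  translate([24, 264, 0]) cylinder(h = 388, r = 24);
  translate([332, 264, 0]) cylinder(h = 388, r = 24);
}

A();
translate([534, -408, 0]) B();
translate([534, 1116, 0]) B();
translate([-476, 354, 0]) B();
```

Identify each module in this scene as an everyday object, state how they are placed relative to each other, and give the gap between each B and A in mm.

A is a table. B is a stool. Three stools sit around the table at the −y, +y, −x sides. The gap between each stool and the table is 120 mm.

Each stool's nearest face is 120 mm from the table's bounding box.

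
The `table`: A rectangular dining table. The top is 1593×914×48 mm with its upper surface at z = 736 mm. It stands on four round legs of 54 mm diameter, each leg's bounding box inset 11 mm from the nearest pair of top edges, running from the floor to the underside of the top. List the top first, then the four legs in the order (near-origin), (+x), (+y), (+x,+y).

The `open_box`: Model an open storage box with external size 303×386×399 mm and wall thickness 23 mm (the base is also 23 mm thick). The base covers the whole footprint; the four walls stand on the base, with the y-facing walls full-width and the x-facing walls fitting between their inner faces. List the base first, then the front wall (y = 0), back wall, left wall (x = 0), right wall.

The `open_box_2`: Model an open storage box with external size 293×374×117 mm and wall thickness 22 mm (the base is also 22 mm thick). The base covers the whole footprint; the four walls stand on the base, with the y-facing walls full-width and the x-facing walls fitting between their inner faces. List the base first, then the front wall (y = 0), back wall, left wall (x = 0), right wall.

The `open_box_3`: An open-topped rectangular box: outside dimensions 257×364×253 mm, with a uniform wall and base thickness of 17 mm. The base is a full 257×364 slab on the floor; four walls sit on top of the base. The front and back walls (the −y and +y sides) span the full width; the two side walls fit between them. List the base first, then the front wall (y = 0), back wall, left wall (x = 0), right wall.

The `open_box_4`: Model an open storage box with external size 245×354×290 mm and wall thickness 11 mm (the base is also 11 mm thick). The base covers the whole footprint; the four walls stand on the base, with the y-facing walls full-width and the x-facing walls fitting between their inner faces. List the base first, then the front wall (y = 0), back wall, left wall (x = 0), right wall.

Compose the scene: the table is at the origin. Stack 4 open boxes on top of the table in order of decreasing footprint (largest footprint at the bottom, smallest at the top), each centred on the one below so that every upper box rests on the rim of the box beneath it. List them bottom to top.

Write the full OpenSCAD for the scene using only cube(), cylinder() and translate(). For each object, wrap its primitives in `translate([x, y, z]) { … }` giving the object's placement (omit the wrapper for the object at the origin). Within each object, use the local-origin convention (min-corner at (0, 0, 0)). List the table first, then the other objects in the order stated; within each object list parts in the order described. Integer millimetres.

translate([0, 0, 688]) cube([1593, 914, 48]);
translate([38, 38, 0]) cylinder(h = 688, r = 27);
translate([1555, 38, 0]) cylinder(h = 688, r = 27);
translate([38, 876, 0]) cylinder(h = 688, r = 27);
translate([1555, 876, 0]) cylinder(h = 688, r = 27);
translate([645, 264, 736]) {
  cube([303, 386, 23]);
  translate([0, 0, 23]) cube([303, 23, 376]);
  translate([0, 363, 23]) cube([303, 23, 376]);
  translate([0, 23, 23]) cube([23, 340, 376]);
  translate([280, 23, 23]) cube([23, 340, 376]);
}
translate([650, 270, 1135]) {
  cube([293, 374, 22]);
  translate([0, 0, 22]) cube([293, 22, 95]);
  translate([0, 352, 22]) cube([293, 22, 95]);
  translate([0, 22, 22]) cube([22, 330, 95]);
  translate([271, 22, 22]) cube([22, 330, 95]);
}
translate([668, 275, 1252]) {
  cube([257, 364, 17]);
  translate([0, 0, 17]) cube([257, 17, 236]);
  translate([0, 347, 17]) cube([257, 17, 236]);
  translate([0, 17, 17]) cube([17, 330, 236]);
  translate([240, 17, 17]) cube([17, 330, 236]);
}
translate([674, 280, 1505]) {
  cube([245, 354, 11]);
  translate([0, 0, 11]) cube([245, 11, 279]);
  translate([0, 343, 11]) cube([245, 11, 279]);
  translate([0, 11, 11]) cube([11, 332, 279]);
  translate([234, 11, 11]) cube([11, 332, 279]);
}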